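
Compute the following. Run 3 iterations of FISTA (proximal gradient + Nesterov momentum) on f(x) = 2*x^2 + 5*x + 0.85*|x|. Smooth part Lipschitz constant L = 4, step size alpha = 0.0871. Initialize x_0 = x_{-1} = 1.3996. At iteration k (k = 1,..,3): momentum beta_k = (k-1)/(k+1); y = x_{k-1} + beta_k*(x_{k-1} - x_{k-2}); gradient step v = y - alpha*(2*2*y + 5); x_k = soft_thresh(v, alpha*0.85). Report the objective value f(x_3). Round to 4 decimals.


FISTA on f(x) = 2*x^2 + 5*x + 0.85*|x|
L = 4, alpha = 0.0871
Iteration 1: beta = 0.0, y = 1.3996 + 0.0*(1.3996 - 1.3996) = 1.3996
  grad(y) = 10.5984, v = y - alpha*grad = 0.4765
  prox(v) = soft_thresh(0.4765, 0.074) = 0.4024
Iteration 2: beta = 0.3333, y = 0.4024 + 0.3333*(0.4024 - 1.3996) = 0.0701
  grad(y) = 5.2802, v = y - alpha*grad = -0.3898
  prox(v) = soft_thresh(-0.3898, 0.074) = -0.3158
Iteration 3: beta = 0.5, y = -0.3158 + 0.5*(-0.3158 - 0.4024) = -0.6749
  grad(y) = 2.3002, v = y - alpha*grad = -0.8753
  prox(v) = soft_thresh(-0.8753, 0.074) = -0.8013
f(x_3) = 2*(-0.8013)^2 + 5*(-0.8013) + 0.85*|-0.8013| = -2.0412


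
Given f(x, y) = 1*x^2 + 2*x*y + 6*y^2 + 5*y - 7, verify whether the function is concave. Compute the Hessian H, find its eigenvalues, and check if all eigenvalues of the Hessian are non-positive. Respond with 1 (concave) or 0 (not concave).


The Hessian of f(x,y) = 1*x^2 + 2*x*y + 6*y^2 + 5*y - 7 is:
H = [[2, 2], [2, 12]]
Trace = 2 + 12 = 14
Determinant = 2*12 - (2)^2 = 20
Discriminant = (14)^2 - 4*20 = 116.0
Eigenvalues: lambda_1 = 1.6148, lambda_2 = 12.3852
The function is not concave.

0


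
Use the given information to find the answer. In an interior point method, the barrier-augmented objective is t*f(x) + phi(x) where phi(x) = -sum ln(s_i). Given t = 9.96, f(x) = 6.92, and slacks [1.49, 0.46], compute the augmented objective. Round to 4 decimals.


Step 1: Compute log-barrier.
ln values: [0.3988, -0.7765]
phi = -(0.3988 - 0.7765) = 0.3778
Step 2: Compute augmented objective.
t*f(x) = 9.96*6.92 = 68.9232
Total = 68.9232 + 0.3778 = 69.301


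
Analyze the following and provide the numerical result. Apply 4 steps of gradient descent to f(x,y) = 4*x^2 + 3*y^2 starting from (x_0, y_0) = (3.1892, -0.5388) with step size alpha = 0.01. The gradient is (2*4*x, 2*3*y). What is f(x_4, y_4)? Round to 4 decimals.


Gradient descent on f(x,y) = 4*x^2 + 3*y^2.
Starting point: (3.1892, -0.5388), alpha = 0.01
Step 1: grad_x = 2*4*3.1892 = 25.5136, grad_y = 2*3*-0.5388 = -3.2328
  x_1 = 3.1892 - 0.01*25.5136 = 2.9341
  y_1 = -0.5388 - 0.01*-3.2328 = -0.5065
Step 2: grad_x = 2*4*2.9341 = 23.4725, grad_y = 2*3*-0.5065 = -3.0388
  x_2 = 2.9341 - 0.01*23.4725 = 2.6993
  y_2 = -0.5065 - 0.01*-3.0388 = -0.4761
Step 3: grad_x = 2*4*2.6993 = 21.5947, grad_y = 2*3*-0.4761 = -2.8565
  x_3 = 2.6993 - 0.01*21.5947 = 2.4834
  y_3 = -0.4761 - 0.01*-2.8565 = -0.4475
Step 4: grad_x = 2*4*2.4834 = 19.8671, grad_y = 2*3*-0.4475 = -2.6851
  x_4 = 2.4834 - 0.01*19.8671 = 2.2847
  y_4 = -0.4475 - 0.01*-2.6851 = -0.4207
f(2.2847, -0.4207) = 4*2.2847^2 + 3*(-0.4207)^2 = 21.4107


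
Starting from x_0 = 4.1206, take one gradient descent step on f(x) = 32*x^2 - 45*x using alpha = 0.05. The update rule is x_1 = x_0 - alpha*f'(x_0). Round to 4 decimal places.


We compute the gradient at x_0 and apply the update.
f'(x) = 64*x - 45
f'(4.1206) = 64*4.1206 - 45 = 218.7184
x_1 = 4.1206 - 0.05*218.7184 = -6.8153


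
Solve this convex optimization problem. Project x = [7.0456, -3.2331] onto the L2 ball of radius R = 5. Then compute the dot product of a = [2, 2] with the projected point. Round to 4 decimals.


Step 1: Compute ||x|| (intermediates to 6 decimals).
||x|| = sqrt(7.0456^2 + (-3.2331)^2) = 7.751994
Step 2: Project.
Since ||x|| > R, scale = R/||x|| = 5/7.751994 = 0.644995, proj(x) = scale * x
proj(x) = [4.544377, -2.085333]
Step 3: Dot product.
a^T * proj(x) = 2*4.544377 + 2*(-2.085333) = 4.9181


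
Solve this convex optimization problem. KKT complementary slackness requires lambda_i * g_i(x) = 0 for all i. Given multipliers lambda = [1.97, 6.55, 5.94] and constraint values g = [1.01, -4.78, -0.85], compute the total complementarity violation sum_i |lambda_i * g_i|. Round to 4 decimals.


KKT complementary slackness check:
lambda_1 * g_1 = 1.97 * 1.01 = 1.9897
lambda_2 * g_2 = 6.55 * -4.78 = -31.309
lambda_3 * g_3 = 5.94 * -0.85 = -5.049
Total violation = 1.9897 + 31.309 + 5.049 = 38.3477


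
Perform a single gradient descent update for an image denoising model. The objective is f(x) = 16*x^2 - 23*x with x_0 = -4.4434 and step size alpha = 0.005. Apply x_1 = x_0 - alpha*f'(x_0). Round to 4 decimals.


We compute the gradient at x_0 and apply the update.
f'(x) = 32*x - 23
f'(-4.4434) = 32*-4.4434 - 23 = -165.1888
x_1 = -4.4434 - 0.005*-165.1888 = -3.6175


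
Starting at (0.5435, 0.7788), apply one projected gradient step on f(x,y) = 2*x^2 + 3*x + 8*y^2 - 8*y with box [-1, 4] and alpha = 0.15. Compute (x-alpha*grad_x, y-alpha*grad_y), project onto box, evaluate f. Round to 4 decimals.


Step 1: Compute gradient at (0.5435, 0.7788).
grad_x = 2*2*0.5435 + 3 = 5.174
grad_y = 2*8*0.7788 - 8 = 4.4608
Step 2: Gradient step.
x_raw = 0.5435 - 0.15*5.174 = -0.2326
y_raw = 0.7788 - 0.15*4.4608 = 0.1097
Step 3: Project onto [-1, 4].
x_proj = clip(-0.2326) = -0.2326
y_proj = clip(0.1097) = 0.1097
Step 4: Evaluate f.
f(-0.2326, 0.1097) = -1.3708


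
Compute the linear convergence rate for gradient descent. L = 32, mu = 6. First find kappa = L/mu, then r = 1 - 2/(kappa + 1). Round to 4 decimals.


Step 1: Compute the condition number.
kappa = L/mu = 32/6 = 5.3333
Step 2: Compute the convergence rate.
r = 1 - 2/(kappa + 1) = 1 - 2*mu/(L + mu) = (L - mu)/(L + mu) = 26/38 = 0.6842


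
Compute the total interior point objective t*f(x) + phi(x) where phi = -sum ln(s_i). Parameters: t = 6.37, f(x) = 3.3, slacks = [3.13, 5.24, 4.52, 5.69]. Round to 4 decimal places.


Step 1: Compute log-barrier.
ln values: [1.141, 1.6563, 1.5085, 1.7387]
phi = -(1.141 + 1.6563 + 1.5085 + 1.7387) = -6.0446
Step 2: Compute augmented objective.
t*f(x) = 6.37*3.3 = 21.021
Total = 21.021 - 6.0446 = 14.9764


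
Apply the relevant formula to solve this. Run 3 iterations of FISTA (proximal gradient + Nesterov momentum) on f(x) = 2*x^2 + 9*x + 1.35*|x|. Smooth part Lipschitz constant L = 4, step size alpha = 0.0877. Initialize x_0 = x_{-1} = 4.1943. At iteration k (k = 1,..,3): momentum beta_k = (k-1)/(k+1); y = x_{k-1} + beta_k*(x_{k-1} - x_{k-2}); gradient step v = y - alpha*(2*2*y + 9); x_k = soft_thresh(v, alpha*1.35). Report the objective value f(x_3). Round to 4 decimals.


FISTA on f(x) = 2*x^2 + 9*x + 1.35*|x|
L = 4, alpha = 0.0877
Iteration 1: beta = 0.0, y = 4.1943 + 0.0*(4.1943 - 4.1943) = 4.1943
  grad(y) = 25.7772, v = y - alpha*grad = 1.9336
  prox(v) = soft_thresh(1.9336, 0.1184) = 1.8152
Iteration 2: beta = 0.3333, y = 1.8152 + 0.3333*(1.8152 - 4.1943) = 1.0222
  grad(y) = 13.0889, v = y - alpha*grad = -0.1257
  prox(v) = soft_thresh(-0.1257, 0.1184) = -0.0073
Iteration 3: beta = 0.5, y = -0.0073 + 0.5*(-0.0073 - 1.8152) = -0.9185
  grad(y) = 5.3259, v = y - alpha*grad = -1.3856
  prox(v) = soft_thresh(-1.3856, 0.1184) = -1.2672
f(x_3) = 2*(-1.2672)^2 + 9*(-1.2672) + 1.35*|-1.2672| = -6.4825


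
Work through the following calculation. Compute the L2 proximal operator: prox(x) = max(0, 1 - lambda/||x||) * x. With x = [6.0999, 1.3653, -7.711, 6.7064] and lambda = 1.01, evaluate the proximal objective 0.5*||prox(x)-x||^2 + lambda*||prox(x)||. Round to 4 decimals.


Step 1: Compute ||x||.
||x|| = 11.9795
Step 2: Compute scaling factor.
scale = max(0, 1 - 1.01/11.9795) = 0.9157
Step 3: prox(x) = [5.5856, 1.2502, -7.0609, 6.141]
||prox(x)|| = 10.9695
Step 4: Proximal objective.
0.5*||prox-x||^2 = 0.5101
lambda*||prox|| = 11.0792
Total = 11.5892


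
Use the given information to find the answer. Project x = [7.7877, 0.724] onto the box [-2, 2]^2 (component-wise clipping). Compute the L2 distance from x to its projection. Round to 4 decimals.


Project each component onto [-2, 2].
clip(7.7877) = 2.0, clip(0.724) = 0.724
Projection = [2.0, 0.724]
Squared diffs: [33.4975, 0.0]
Distance = sqrt(33.4975) = 5.7877


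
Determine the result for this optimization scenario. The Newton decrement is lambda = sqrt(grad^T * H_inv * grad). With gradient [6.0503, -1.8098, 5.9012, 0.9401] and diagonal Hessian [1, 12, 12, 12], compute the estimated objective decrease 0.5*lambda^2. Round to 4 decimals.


Step 1: H is diagonal, so H^(-1) * g = [6.0503, -0.1508, 0.4918, 0.0783].
Step 2: g^T H^(-1) g = sum_i g_i^2 / H_ii
  = (6.0503)^2/1 + (-1.8098)^2/12 + (5.9012)^2/12 + (0.9401)^2/12
  = 36.6061 + 0.2729 + 2.902 + 0.0736 = 39.8547
Step 3: Objective decrease = 0.5 * g^T H^(-1) g = 19.9274


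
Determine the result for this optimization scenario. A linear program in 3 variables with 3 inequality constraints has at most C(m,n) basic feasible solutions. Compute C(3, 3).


Each vertex corresponds to some choice of n active constraints out of m, so the number of vertices is at most C(m, n) = m! / (n!(m-n)!).
m = 3, n = 3
Numerator: 3 * 2 * 1
Denominator: 3! = 6
C(3, 3) = 1


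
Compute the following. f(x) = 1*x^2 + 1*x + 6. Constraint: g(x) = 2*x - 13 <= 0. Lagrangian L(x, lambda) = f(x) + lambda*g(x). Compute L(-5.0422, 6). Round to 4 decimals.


Step 1: Evaluate f(x).
f(-5.0422) = 1*(-5.0422)^2 + 1*(-5.0422) + 6 = 26.3816
Step 2: Evaluate g(x).
g(-5.0422) = 2*-5.0422 - 13 = -23.0844
Step 3: Compute Lagrangian.
L = 26.3816 + 6*-23.0844 = -112.1248


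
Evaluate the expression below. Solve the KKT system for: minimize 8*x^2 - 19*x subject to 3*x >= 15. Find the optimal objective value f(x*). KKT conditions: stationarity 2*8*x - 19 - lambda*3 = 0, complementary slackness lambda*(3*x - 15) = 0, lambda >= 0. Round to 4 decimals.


Step 1: Try lambda = 0 (constraint inactive).
x_unc = 19/(2*8) = 1.1875
Check: 3*1.1875 = 3.5625 < 15 -- violated!
Step 2: Constraint must be active: 3*x = 15
x* = 15/3 = 5.0
lambda = (2*8*5.0 - 19)/3 = 20.3333
Step 3: Compute optimal value.
f(x*) = 8*5.0^2 - 19*5.0 = 105.0


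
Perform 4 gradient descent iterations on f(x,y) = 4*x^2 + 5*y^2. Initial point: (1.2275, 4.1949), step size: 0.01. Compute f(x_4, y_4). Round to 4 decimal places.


Gradient descent on f(x,y) = 4*x^2 + 5*y^2.
Starting point: (1.2275, 4.1949), alpha = 0.01
Step 1: grad_x = 2*4*1.2275 = 9.82, grad_y = 2*5*4.1949 = 41.949
  x_1 = 1.2275 - 0.01*9.82 = 1.1293
  y_1 = 4.1949 - 0.01*41.949 = 3.7754
Step 2: grad_x = 2*4*1.1293 = 9.0344, grad_y = 2*5*3.7754 = 37.7541
  x_2 = 1.1293 - 0.01*9.0344 = 1.039
  y_2 = 3.7754 - 0.01*37.7541 = 3.3979
Step 3: grad_x = 2*4*1.039 = 8.3116, grad_y = 2*5*3.3979 = 33.9787
  x_3 = 1.039 - 0.01*8.3116 = 0.9558
  y_3 = 3.3979 - 0.01*33.9787 = 3.0581
Step 4: grad_x = 2*4*0.9558 = 7.6467, grad_y = 2*5*3.0581 = 30.5808
  x_4 = 0.9558 - 0.01*7.6467 = 0.8794
  y_4 = 3.0581 - 0.01*30.5808 = 2.7523
f(0.8794, 2.7523) = 4*0.8794^2 + 5*2.7523^2 = 40.9682


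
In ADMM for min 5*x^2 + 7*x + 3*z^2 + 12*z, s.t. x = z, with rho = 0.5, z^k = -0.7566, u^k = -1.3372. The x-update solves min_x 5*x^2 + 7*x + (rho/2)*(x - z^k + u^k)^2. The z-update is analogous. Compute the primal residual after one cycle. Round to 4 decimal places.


ADMM iteration with rho = 0.5, z^k = -0.7566, u^k = -1.3372
Step 1: x-update.
Minimize 5*x^2 + 7*x + (0.5/2)*(x + 0.7566 - 1.3372)^2
FOC: (2*5 + 0.5)*x = -7 + 0.5*(-0.7566 + 1.3372)
x^{k+1} = -0.639
Step 2: z-update.
Minimize 3*z^2 + 12*z + (0.5/2)*(-0.639 - z - 1.3372)^2
FOC: (2*3 + 0.5)*z = -12 + 0.5*(-0.639 - 1.3372)
z^{k+1} = -1.9982
Step 3: u-update.
u^{k+1} = -1.3372 - 0.639 + 1.9982 = 0.022
Step 4: Primal residual = |-0.639 + 1.9982| = 1.3592


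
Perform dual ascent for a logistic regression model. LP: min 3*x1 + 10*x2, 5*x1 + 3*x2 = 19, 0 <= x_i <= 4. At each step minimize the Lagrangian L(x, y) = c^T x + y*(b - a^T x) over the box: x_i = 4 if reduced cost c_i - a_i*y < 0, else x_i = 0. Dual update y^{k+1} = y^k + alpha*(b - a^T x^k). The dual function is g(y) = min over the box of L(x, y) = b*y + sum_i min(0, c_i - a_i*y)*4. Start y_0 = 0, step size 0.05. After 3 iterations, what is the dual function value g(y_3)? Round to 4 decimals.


Dual ascent for LP: min 3*x1 + 10*x2, 5*x1 + 3*x2 = 19, 0 <= x_i <= 4
Step 1: y^k = 0.0, reduced costs: (3.0, 10.0)
  x^k = (0.0, 0.0), subgradient = b - a^T x = 19.0
  y^{k+1} = 0.0 + 0.05*19.0 = 0.95
Step 2: y^k = 0.95, reduced costs: (-1.75, 7.15)
  x^k = (4.0, 0.0), subgradient = b - a^T x = -1.0
  y^{k+1} = 0.95 + 0.05*-1.0 = 0.9
Step 3: y^k = 0.9, reduced costs: (-1.5, 7.3)
  x^k = (4.0, 0.0), subgradient = b - a^T x = -1.0
  y^{k+1} = 0.9 + 0.05*-1.0 = 0.85
Dual objective at y_3 = 0.85: reduced costs (-1.25, 7.45), box minimizer x = (4.0, 0.0)
g(y_3) = b*y + (c1 - a1*y)*x1 + (c2 - a2*y)*x2 = 19*0.85 + (-1.25)*4.0 + 7.45*0.0 = 16.15 - 5.0 + 0.0 = 11.15


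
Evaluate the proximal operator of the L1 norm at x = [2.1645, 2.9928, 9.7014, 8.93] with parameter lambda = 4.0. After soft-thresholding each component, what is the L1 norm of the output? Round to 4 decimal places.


Soft-thresholding with lambda = 4.0:
prox(2.1645) = sign(2.1645)*max(|2.1645| - 4.0, 0) = 0.0
prox(2.9928) = sign(2.9928)*max(|2.9928| - 4.0, 0) = 0.0
prox(9.7014) = sign(9.7014)*max(|9.7014| - 4.0, 0) = 5.7014
prox(8.93) = sign(8.93)*max(|8.93| - 4.0, 0) = 4.93
prox(x) = [0.0, 0.0, 5.7014, 4.93]
||prox(x)||_1 = 0.0 + 0.0 + 5.7014 + 4.93 = 10.6314


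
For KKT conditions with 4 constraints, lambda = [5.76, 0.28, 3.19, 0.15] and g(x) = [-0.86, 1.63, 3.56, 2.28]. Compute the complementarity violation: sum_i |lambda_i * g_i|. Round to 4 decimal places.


KKT complementary slackness check:
lambda_1 * g_1 = 5.76 * -0.86 = -4.9536
lambda_2 * g_2 = 0.28 * 1.63 = 0.4564
lambda_3 * g_3 = 3.19 * 3.56 = 11.3564
lambda_4 * g_4 = 0.15 * 2.28 = 0.342
Total violation = 4.9536 + 0.4564 + 11.3564 + 0.342 = 17.1084


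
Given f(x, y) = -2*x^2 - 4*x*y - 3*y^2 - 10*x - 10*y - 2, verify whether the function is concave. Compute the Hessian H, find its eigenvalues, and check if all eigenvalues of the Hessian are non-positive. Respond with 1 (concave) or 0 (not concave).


The Hessian of f(x,y) = -2*x^2 - 4*x*y - 3*y^2 - 10*x - 10*y - 2 is:
H = [[-4, -4], [-4, -6]]
Trace = -4 - 6 = -10
Determinant = -4*-6 - (-4)^2 = 8
Discriminant = (-10)^2 - 4*8 = 68.0
Eigenvalues: lambda_1 = -9.1231, lambda_2 = -0.8769
The function is concave.

1


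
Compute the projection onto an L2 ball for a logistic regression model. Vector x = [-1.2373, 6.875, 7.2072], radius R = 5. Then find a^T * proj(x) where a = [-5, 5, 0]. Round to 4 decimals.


Step 1: Compute ||x|| (intermediates to 6 decimals).
||x|| = sqrt((-1.2373)^2 + 6.875^2 + 7.2072^2) = 10.036945
Step 2: Project.
Since ||x|| > R, scale = R/||x|| = 5/10.036945 = 0.49816, proj(x) = scale * x
proj(x) = [-0.616373, 3.42485, 3.590339]
Step 3: Dot product.
a^T * proj(x) = -5*(-0.616373) + 5*3.42485 + 0*3.590339 = 20.2061


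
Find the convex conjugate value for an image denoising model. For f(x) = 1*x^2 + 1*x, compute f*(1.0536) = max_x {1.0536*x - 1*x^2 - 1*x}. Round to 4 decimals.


f*(y) = sup_x {y*x - a*x^2 - b*x} = sup_x {(y-b)*x - a*x^2}
FOC: (y - b) - 2a*x = 0 => x* = (y - b)/(2a)
x* = (1.0536 - 1)/(2*1) = 0.0268
f*(1.0536) = (y-b)^2/(4a) = (1.0536 - 1)^2/(4*1)
= 0.0029/4 = 0.0007


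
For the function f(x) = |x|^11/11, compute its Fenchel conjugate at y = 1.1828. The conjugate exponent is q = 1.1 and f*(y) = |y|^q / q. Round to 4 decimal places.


The conjugate exponent q satisfies 1/p + 1/q = 1.
p = 11, so q = 11/(11 - 1) = 1.1
|y|^q = 1.1828^1.1 = 1.2028
f*(1.1828) = 1.2028 / 1.1 = 1.0935


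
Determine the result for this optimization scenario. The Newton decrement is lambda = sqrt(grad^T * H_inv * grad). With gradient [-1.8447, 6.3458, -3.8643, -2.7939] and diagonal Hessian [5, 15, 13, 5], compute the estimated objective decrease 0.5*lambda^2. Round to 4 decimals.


Step 1: H is diagonal, so H^(-1) * g = [-0.3689, 0.4231, -0.2973, -0.5588].
Step 2: g^T H^(-1) g = sum_i g_i^2 / H_ii
  = (-1.8447)^2/5 + (6.3458)^2/15 + (-3.8643)^2/13 + (-2.7939)^2/5
  = 0.6806 + 2.6846 + 1.1487 + 1.5612 = 6.075
Step 3: Objective decrease = 0.5 * g^T H^(-1) g = 3.0375


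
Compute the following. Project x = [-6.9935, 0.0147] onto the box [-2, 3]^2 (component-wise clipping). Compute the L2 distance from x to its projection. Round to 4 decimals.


Project each component onto [-2, 3].
clip(-6.9935) = -2.0, clip(0.0147) = 0.0147
Projection = [-2.0, 0.0147]
Squared diffs: [24.935, 0.0]
Distance = sqrt(24.935) = 4.9935


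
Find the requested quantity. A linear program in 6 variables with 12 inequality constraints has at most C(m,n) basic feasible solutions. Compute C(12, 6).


Each vertex corresponds to some choice of n active constraints out of m, so the number of vertices is at most C(m, n) = m! / (n!(m-n)!).
m = 12, n = 6
Numerator: 12 * 11 * 10 * 9 * 8 * 7
Denominator: 6! = 720
C(12, 6) = 924


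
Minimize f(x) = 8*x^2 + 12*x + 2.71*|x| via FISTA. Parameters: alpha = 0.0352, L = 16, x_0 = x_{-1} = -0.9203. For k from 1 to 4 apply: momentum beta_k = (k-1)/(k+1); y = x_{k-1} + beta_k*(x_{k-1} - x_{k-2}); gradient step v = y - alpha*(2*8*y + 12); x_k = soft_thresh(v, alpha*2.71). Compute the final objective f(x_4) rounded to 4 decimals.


FISTA on f(x) = 8*x^2 + 12*x + 2.71*|x|
L = 16, alpha = 0.0352
Iteration 1: beta = 0.0, y = -0.9203 + 0.0*(-0.9203 + 0.9203) = -0.9203
  grad(y) = -2.7248, v = y - alpha*grad = -0.8244
  prox(v) = soft_thresh(-0.8244, 0.0954) = -0.729
Iteration 2: beta = 0.3333, y = -0.729 + 0.3333*(-0.729 + 0.9203) = -0.6652
  grad(y) = 1.3564, v = y - alpha*grad = -0.713
  prox(v) = soft_thresh(-0.713, 0.0954) = -0.6176
Iteration 3: beta = 0.5, y = -0.6176 + 0.5*(-0.6176 + 0.729) = -0.5619
  grad(y) = 3.0101, v = y - alpha*grad = -0.6678
  prox(v) = soft_thresh(-0.6678, 0.0954) = -0.5724
Iteration 4: beta = 0.6, y = -0.5724 + 0.6*(-0.5724 + 0.6176) = -0.5453
  grad(y) = 3.2745, v = y - alpha*grad = -0.6606
  prox(v) = soft_thresh(-0.6606, 0.0954) = -0.5652
f(x_4) = 8*(-0.5652)^2 + 12*(-0.5652) + 2.71*|-0.5652| = -2.6951


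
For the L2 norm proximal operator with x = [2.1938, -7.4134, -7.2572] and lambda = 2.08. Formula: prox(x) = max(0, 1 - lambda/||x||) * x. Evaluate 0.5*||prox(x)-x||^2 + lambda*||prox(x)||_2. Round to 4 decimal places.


Step 1: Compute ||x||.
||x|| = 10.6037
Step 2: Compute scaling factor.
scale = max(0, 1 - 2.08/10.6037) = 0.8038
Step 3: prox(x) = [1.7635, -5.9592, -5.8336]
||prox(x)|| = 8.5237
Step 4: Proximal objective.
0.5*||prox-x||^2 = 2.1632
lambda*||prox|| = 17.7293
Total = 19.8925


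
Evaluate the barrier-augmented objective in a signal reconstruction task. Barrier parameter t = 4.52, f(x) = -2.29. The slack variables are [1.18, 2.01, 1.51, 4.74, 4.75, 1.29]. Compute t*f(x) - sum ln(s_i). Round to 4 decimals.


Step 1: Compute log-barrier.
ln values: [0.1655, 0.6981, 0.4121, 1.556, 1.5581, 0.2546]
phi = -(0.1655 + 0.6981 + 0.4121 + 1.556 + 1.5581 + 0.2546) = -4.6446
Step 2: Compute augmented objective.
t*f(x) = 4.52*-2.29 = -10.3508
Total = -10.3508 - 4.6446 = -14.9954


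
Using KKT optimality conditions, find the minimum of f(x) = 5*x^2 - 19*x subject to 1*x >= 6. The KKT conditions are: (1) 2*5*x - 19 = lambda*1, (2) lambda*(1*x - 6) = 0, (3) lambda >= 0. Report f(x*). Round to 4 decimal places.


Step 1: Try lambda = 0 (constraint inactive).
x_unc = 19/(2*5) = 1.9
Check: 1*1.9 = 1.9 < 6 -- violated!
Step 2: Constraint must be active: 1*x = 6
x* = 6/1 = 6.0
lambda = (2*5*6.0 - 19)/1 = 41.0
Step 3: Compute optimal value.
f(x*) = 5*6.0^2 - 19*6.0 = 66.0


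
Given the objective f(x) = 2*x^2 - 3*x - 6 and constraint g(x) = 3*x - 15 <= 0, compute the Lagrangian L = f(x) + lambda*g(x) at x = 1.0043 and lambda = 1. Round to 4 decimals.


Step 1: Evaluate f(x).
f(1.0043) = 2*1.0043^2 - 3*1.0043 - 6 = -6.9957
Step 2: Evaluate g(x).
g(1.0043) = 3*1.0043 - 15 = -11.9871
Step 3: Compute Lagrangian.
L = -6.9957 + 1*-11.9871 = -18.9828


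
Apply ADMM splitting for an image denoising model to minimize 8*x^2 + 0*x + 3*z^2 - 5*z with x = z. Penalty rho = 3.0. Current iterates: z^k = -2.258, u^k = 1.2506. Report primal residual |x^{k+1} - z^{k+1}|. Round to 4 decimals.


ADMM iteration with rho = 3.0, z^k = -2.258, u^k = 1.2506
Step 1: x-update.
Minimize 8*x^2 + 0*x + (3.0/2)*(x + 2.258 + 1.2506)^2
FOC: (2*8 + 3.0)*x = 0 + 3.0*(-2.258 - 1.2506)
x^{k+1} = -0.554
Step 2: z-update.
Minimize 3*z^2 - 5*z + (3.0/2)*(-0.554 - z + 1.2506)^2
FOC: (2*3 + 3.0)*z = 5 + 3.0*(-0.554 + 1.2506)
z^{k+1} = 0.7878
Step 3: u-update.
u^{k+1} = 1.2506 - 0.554 - 0.7878 = -0.0911
Step 4: Primal residual = |-0.554 - 0.7878| = 1.3417


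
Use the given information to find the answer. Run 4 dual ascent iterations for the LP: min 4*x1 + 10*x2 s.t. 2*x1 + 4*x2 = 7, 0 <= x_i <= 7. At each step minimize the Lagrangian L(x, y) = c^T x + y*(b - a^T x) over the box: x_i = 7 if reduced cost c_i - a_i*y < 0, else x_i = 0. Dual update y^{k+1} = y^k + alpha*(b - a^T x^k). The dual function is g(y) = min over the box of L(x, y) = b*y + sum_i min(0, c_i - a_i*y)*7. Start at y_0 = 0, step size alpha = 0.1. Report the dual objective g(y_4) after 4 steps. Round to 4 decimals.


Dual ascent for LP: min 4*x1 + 10*x2, 2*x1 + 4*x2 = 7, 0 <= x_i <= 7
Step 1: y^k = 0.0, reduced costs: (4.0, 10.0)
  x^k = (0.0, 0.0), subgradient = b - a^T x = 7.0
  y^{k+1} = 0.0 + 0.1*7.0 = 0.7
Step 2: y^k = 0.7, reduced costs: (2.6, 7.2)
  x^k = (0.0, 0.0), subgradient = b - a^T x = 7.0
  y^{k+1} = 0.7 + 0.1*7.0 = 1.4
Step 3: y^k = 1.4, reduced costs: (1.2, 4.4)
  x^k = (0.0, 0.0), subgradient = b - a^T x = 7.0
  y^{k+1} = 1.4 + 0.1*7.0 = 2.1
Step 4: y^k = 2.1, reduced costs: (-0.2, 1.6)
  x^k = (7.0, 0.0), subgradient = b - a^T x = -7.0
  y^{k+1} = 2.1 + 0.1*-7.0 = 1.4
Dual objective at y_4 = 1.4: reduced costs (1.2, 4.4), box minimizer x = (0.0, 0.0)
g(y_4) = b*y + (c1 - a1*y)*x1 + (c2 - a2*y)*x2 = 7*1.4 + 1.2*0.0 + 4.4*0.0 = 9.8 + 0.0 + 0.0 = 9.8


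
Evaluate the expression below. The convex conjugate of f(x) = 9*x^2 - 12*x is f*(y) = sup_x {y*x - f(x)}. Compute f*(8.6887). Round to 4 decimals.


f*(y) = sup_x {y*x - a*x^2 - b*x} = sup_x {(y-b)*x - a*x^2}
FOC: (y - b) - 2a*x = 0 => x* = (y - b)/(2a)
x* = (8.6887 + 12)/(2*9) = 1.1494
f*(8.6887) = (y-b)^2/(4a) = (8.6887 + 12)^2/(4*9)
= 428.0223/36 = 11.8895


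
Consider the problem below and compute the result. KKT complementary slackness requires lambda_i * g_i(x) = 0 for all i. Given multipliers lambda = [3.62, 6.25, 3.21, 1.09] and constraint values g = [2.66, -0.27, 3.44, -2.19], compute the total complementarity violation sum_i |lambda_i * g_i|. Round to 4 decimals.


KKT complementary slackness check:
lambda_1 * g_1 = 3.62 * 2.66 = 9.6292
lambda_2 * g_2 = 6.25 * -0.27 = -1.6875
lambda_3 * g_3 = 3.21 * 3.44 = 11.0424
lambda_4 * g_4 = 1.09 * -2.19 = -2.3871
Total violation = 9.6292 + 1.6875 + 11.0424 + 2.3871 = 24.7462


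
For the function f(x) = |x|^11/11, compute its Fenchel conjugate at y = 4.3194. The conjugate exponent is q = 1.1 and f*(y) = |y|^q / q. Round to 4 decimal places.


The conjugate exponent q satisfies 1/p + 1/q = 1.
p = 11, so q = 11/(11 - 1) = 1.1
|y|^q = 4.3194^1.1 = 5.0
f*(4.3194) = 5.0 / 1.1 = 4.5454


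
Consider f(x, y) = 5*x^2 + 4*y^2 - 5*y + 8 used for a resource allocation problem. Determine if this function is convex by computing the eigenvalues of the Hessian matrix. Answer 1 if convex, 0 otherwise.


The Hessian of f(x,y) = 5*x^2 + 4*y^2 - 5*y + 8 is:
H = [[10, 0], [0, 8]]
Trace = 10 + 8 = 18
Determinant = 10*8 - (0)^2 = 80
Discriminant = (18)^2 - 4*80 = 4.0
Eigenvalues: lambda_1 = 8.0, lambda_2 = 10.0
The function is convex.

1


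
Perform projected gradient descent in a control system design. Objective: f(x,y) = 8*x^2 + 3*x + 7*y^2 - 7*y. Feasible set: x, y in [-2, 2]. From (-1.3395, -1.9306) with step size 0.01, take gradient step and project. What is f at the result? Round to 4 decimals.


Step 1: Compute gradient at (-1.3395, -1.9306).
grad_x = 2*8*-1.3395 + 3 = -18.432
grad_y = 2*7*-1.9306 - 7 = -34.0284
Step 2: Gradient step.
x_raw = -1.3395 - 0.01*-18.432 = -1.1552
y_raw = -1.9306 - 0.01*-34.0284 = -1.5903
Step 3: Project onto [-2, 2].
x_proj = clip(-1.1552) = -1.1552
y_proj = clip(-1.5903) = -1.5903
Step 4: Evaluate f.
f(-1.1552, -1.5903) = 36.0459


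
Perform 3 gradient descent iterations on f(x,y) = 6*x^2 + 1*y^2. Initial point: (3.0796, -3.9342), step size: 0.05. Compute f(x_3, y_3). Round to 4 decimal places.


Gradient descent on f(x,y) = 6*x^2 + 1*y^2.
Starting point: (3.0796, -3.9342), alpha = 0.05
Step 1: grad_x = 2*6*3.0796 = 36.9552, grad_y = 2*1*-3.9342 = -7.8684
  x_1 = 3.0796 - 0.05*36.9552 = 1.2318
  y_1 = -3.9342 - 0.05*-7.8684 = -3.5408
Step 2: grad_x = 2*6*1.2318 = 14.7821, grad_y = 2*1*-3.5408 = -7.0816
  x_2 = 1.2318 - 0.05*14.7821 = 0.4927
  y_2 = -3.5408 - 0.05*-7.0816 = -3.1867
Step 3: grad_x = 2*6*0.4927 = 5.9128, grad_y = 2*1*-3.1867 = -6.3734
  x_3 = 0.4927 - 0.05*5.9128 = 0.1971
  y_3 = -3.1867 - 0.05*-6.3734 = -2.868
f(0.1971, -2.868) = 6*0.1971^2 + 1*(-2.868)^2 = 8.4587


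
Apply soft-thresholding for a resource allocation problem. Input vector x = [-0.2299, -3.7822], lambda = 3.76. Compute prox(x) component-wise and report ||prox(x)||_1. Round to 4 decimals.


Soft-thresholding with lambda = 3.76:
prox(-0.2299) = sign(-0.2299)*max(|-0.2299| - 3.76, 0) = 0.0
prox(-3.7822) = sign(-3.7822)*max(|-3.7822| - 3.76, 0) = -0.0222
prox(x) = [0.0, -0.0222]
||prox(x)||_1 = 0.0 + 0.0222 = 0.0222


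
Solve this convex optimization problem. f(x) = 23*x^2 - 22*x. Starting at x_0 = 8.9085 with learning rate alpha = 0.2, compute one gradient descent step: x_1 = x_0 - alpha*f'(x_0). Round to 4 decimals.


We compute the gradient at x_0 and apply the update.
f'(x) = 46*x - 22
f'(8.9085) = 46*8.9085 - 22 = 387.791
x_1 = 8.9085 - 0.2*387.791 = -68.6497


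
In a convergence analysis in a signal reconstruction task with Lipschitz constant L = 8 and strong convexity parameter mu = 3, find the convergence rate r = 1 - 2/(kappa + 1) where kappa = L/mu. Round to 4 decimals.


Step 1: Compute the condition number.
kappa = L/mu = 8/3 = 2.6667
Step 2: Compute the convergence rate.
r = 1 - 2/(kappa + 1) = 1 - 2*mu/(L + mu) = (L - mu)/(L + mu) = 5/11 = 0.4545


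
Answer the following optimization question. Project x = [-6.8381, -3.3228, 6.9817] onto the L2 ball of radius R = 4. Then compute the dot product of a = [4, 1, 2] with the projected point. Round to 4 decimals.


Step 1: Compute ||x|| (intermediates to 6 decimals).
||x|| = sqrt((-6.8381)^2 + (-3.3228)^2 + 6.9817^2) = 10.322051
Step 2: Project.
Since ||x|| > R, scale = R/||x|| = 4/10.322051 = 0.38752, proj(x) = scale * x
proj(x) = [-2.649901, -1.287651, 2.705548]
Step 3: Dot product.
a^T * proj(x) = 4*(-2.649901) + 1*(-1.287651) + 2*2.705548 = -6.4762


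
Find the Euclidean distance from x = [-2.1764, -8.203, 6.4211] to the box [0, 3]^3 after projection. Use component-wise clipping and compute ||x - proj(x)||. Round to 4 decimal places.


Project each component onto [0, 3].
clip(-2.1764) = 0.0, clip(-8.203) = 0.0, clip(6.4211) = 3.0
Projection = [0.0, 0.0, 3.0]
Squared diffs: [4.7367, 67.2892, 11.7039]
Distance = sqrt(83.7298) = 9.1504


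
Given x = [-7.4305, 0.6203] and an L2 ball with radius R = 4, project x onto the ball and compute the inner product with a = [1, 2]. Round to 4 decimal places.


Step 1: Compute ||x|| (intermediates to 6 decimals).
||x|| = sqrt((-7.4305)^2 + 0.6203^2) = 7.456346
Step 2: Project.
Since ||x|| > R, scale = R/||x|| = 4/7.456346 = 0.536456, proj(x) = scale * x
proj(x) = [-3.986136, 0.332764]
Step 3: Dot product.
a^T * proj(x) = 1*(-3.986136) + 2*0.332764 = -3.3206


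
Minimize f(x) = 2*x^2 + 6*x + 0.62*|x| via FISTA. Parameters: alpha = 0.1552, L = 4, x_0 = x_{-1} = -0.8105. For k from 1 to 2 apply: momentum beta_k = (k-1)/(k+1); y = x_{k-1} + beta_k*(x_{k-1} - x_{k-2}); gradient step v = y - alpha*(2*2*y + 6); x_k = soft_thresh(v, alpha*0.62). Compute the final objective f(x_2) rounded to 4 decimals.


FISTA on f(x) = 2*x^2 + 6*x + 0.62*|x|
L = 4, alpha = 0.1552
Iteration 1: beta = 0.0, y = -0.8105 + 0.0*(-0.8105 + 0.8105) = -0.8105
  grad(y) = 2.758, v = y - alpha*grad = -1.2385
  prox(v) = soft_thresh(-1.2385, 0.0962) = -1.1423
Iteration 2: beta = 0.3333, y = -1.1423 + 0.3333*(-1.1423 + 0.8105) = -1.2529
  grad(y) = 0.9883, v = y - alpha*grad = -1.4063
  prox(v) = soft_thresh(-1.4063, 0.0962) = -1.3101
f(x_2) = 2*(-1.3101)^2 + 6*(-1.3101) + 0.62*|-1.3101| = -3.6156


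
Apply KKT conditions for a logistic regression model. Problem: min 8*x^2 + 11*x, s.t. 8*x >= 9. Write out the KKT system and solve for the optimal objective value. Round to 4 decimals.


Step 1: Try lambda = 0 (constraint inactive).
x_unc = -11/(2*8) = -0.6875
Check: 8*-0.6875 = -5.5 < 9 -- violated!
Step 2: Constraint must be active: 8*x = 9
x* = 9/8 = 1.125
lambda = (2*8*1.125 + 11)/8 = 3.625
Step 3: Compute optimal value.
f(x*) = 8*1.125^2 + 11*1.125 = 22.5


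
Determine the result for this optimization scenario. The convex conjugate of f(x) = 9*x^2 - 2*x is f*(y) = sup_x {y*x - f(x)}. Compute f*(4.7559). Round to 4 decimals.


f*(y) = sup_x {y*x - a*x^2 - b*x} = sup_x {(y-b)*x - a*x^2}
FOC: (y - b) - 2a*x = 0 => x* = (y - b)/(2a)
x* = (4.7559 + 2)/(2*9) = 0.3753
f*(4.7559) = (y-b)^2/(4a) = (4.7559 + 2)^2/(4*9)
= 45.6422/36 = 1.2678


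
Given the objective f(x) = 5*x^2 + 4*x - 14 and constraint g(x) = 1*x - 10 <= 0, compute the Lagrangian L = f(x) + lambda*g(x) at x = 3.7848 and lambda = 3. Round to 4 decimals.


Step 1: Evaluate f(x).
f(3.7848) = 5*3.7848^2 + 4*3.7848 - 14 = 72.7628
Step 2: Evaluate g(x).
g(3.7848) = 1*3.7848 - 10 = -6.2152
Step 3: Compute Lagrangian.
L = 72.7628 + 3*-6.2152 = 54.1172


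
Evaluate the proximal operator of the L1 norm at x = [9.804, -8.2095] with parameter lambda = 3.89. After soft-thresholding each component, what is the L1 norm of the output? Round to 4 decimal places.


Soft-thresholding with lambda = 3.89:
prox(9.804) = sign(9.804)*max(|9.804| - 3.89, 0) = 5.914
prox(-8.2095) = sign(-8.2095)*max(|-8.2095| - 3.89, 0) = -4.3195
prox(x) = [5.914, -4.3195]
||prox(x)||_1 = 5.914 + 4.3195 = 10.2335


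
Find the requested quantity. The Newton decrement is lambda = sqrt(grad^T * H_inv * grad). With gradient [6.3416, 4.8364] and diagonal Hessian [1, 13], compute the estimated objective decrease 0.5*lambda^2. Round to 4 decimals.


Step 1: H is diagonal, so H^(-1) * g = [6.3416, 0.372].
Step 2: g^T H^(-1) g = sum_i g_i^2 / H_ii
  = (6.3416)^2/1 + (4.8364)^2/13
  = 40.2159 + 1.7993 = 42.0152
Step 3: Objective decrease = 0.5 * g^T H^(-1) g = 21.0076


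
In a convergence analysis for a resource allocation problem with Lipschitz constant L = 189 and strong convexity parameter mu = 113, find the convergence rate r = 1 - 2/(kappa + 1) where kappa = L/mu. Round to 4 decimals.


Step 1: Compute the condition number.
kappa = L/mu = 189/113 = 1.6726
Step 2: Compute the convergence rate.
r = 1 - 2/(kappa + 1) = 1 - 2*mu/(L + mu) = (L - mu)/(L + mu) = 76/302 = 0.2517


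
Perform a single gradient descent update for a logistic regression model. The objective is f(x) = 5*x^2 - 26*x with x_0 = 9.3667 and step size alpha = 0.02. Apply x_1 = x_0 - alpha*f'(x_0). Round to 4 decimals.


We compute the gradient at x_0 and apply the update.
f'(x) = 10*x - 26
f'(9.3667) = 10*9.3667 - 26 = 67.667
x_1 = 9.3667 - 0.02*67.667 = 8.0134


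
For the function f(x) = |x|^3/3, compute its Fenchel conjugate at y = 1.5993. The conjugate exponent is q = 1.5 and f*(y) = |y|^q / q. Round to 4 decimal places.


The conjugate exponent q satisfies 1/p + 1/q = 1.
p = 3, so q = 3/(3 - 1) = 1.5
|y|^q = 1.5993^1.5 = 2.0225
f*(1.5993) = 2.0225 / 1.5 = 1.3484


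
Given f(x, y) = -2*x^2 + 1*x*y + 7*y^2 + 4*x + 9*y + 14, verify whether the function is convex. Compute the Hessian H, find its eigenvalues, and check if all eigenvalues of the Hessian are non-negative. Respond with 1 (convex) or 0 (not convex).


The Hessian of f(x,y) = -2*x^2 + 1*x*y + 7*y^2 + 4*x + 9*y + 14 is:
H = [[-4, 1], [1, 14]]
Trace = -4 + 14 = 10
Determinant = -4*14 - (1)^2 = -57
Discriminant = (10)^2 - 4*-57 = 328.0
Eigenvalues: lambda_1 = -4.0554, lambda_2 = 14.0554
The function is not convex.

0


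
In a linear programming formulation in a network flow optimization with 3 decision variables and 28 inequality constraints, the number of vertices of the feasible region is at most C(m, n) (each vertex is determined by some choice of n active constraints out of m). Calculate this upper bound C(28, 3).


Each vertex corresponds to some choice of n active constraints out of m, so the number of vertices is at most C(m, n) = m! / (n!(m-n)!).
m = 28, n = 3
Numerator: 28 * 27 * 26
Denominator: 3! = 6
C(28, 3) = 3276


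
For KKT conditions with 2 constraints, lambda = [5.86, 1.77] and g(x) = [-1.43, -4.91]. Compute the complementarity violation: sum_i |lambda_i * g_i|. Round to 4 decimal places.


KKT complementary slackness check:
lambda_1 * g_1 = 5.86 * -1.43 = -8.3798
lambda_2 * g_2 = 1.77 * -4.91 = -8.6907
Total violation = 8.3798 + 8.6907 = 17.0705


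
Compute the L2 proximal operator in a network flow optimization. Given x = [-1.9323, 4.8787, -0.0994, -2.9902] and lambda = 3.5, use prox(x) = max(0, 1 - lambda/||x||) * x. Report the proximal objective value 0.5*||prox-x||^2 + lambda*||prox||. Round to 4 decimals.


Step 1: Compute ||x||.
||x|| = 6.0404
Step 2: Compute scaling factor.
scale = max(0, 1 - 3.5/6.0404) = 0.4206
Step 3: prox(x) = [-0.8127, 2.0518, -0.0418, -1.2576]
||prox(x)|| = 2.5404
Step 4: Proximal objective.
0.5*||prox-x||^2 = 6.125
lambda*||prox|| = 8.8914
Total = 15.0165


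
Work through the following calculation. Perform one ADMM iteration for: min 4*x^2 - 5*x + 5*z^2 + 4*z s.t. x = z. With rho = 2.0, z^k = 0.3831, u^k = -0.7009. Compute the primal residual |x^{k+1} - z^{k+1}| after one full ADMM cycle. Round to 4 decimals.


ADMM iteration with rho = 2.0, z^k = 0.3831, u^k = -0.7009
Step 1: x-update.
Minimize 4*x^2 - 5*x + (2.0/2)*(x - 0.3831 - 0.7009)^2
FOC: (2*4 + 2.0)*x = 5 + 2.0*(0.3831 + 0.7009)
x^{k+1} = 0.7168
Step 2: z-update.
Minimize 5*z^2 + 4*z + (2.0/2)*(0.7168 - z - 0.7009)^2
FOC: (2*5 + 2.0)*z = -4 + 2.0*(0.7168 - 0.7009)
z^{k+1} = -0.3307
Step 3: u-update.
u^{k+1} = -0.7009 + 0.7168 + 0.3307 = 0.3466
Step 4: Primal residual = |0.7168 + 0.3307| = 1.0475


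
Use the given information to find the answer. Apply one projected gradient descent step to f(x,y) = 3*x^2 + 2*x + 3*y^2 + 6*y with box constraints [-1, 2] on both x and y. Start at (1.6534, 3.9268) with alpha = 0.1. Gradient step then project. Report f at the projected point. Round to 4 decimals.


Step 1: Compute gradient at (1.6534, 3.9268).
grad_x = 2*3*1.6534 + 2 = 11.9204
grad_y = 2*3*3.9268 + 6 = 29.5608
Step 2: Gradient step.
x_raw = 1.6534 - 0.1*11.9204 = 0.4614
y_raw = 3.9268 - 0.1*29.5608 = 0.9707
Step 3: Project onto [-1, 2].
x_proj = clip(0.4614) = 0.4614
y_proj = clip(0.9707) = 0.9707
Step 4: Evaluate f.
f(0.4614, 0.9707) = 10.2125


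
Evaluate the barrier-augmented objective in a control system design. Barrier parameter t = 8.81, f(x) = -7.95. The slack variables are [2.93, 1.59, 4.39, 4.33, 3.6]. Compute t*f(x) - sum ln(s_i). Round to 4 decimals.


Step 1: Compute log-barrier.
ln values: [1.075, 0.4637, 1.4793, 1.4656, 1.2809]
phi = -(1.075 + 0.4637 + 1.4793 + 1.4656 + 1.2809) = -5.7646
Step 2: Compute augmented objective.
t*f(x) = 8.81*-7.95 = -70.0395
Total = -70.0395 - 5.7646 = -75.8041


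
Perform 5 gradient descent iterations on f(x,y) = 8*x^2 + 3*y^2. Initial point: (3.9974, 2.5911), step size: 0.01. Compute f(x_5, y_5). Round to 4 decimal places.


Gradient descent on f(x,y) = 8*x^2 + 3*y^2.
Starting point: (3.9974, 2.5911), alpha = 0.01
Step 1: grad_x = 2*8*3.9974 = 63.9584, grad_y = 2*3*2.5911 = 15.5466
  x_1 = 3.9974 - 0.01*63.9584 = 3.3578
  y_1 = 2.5911 - 0.01*15.5466 = 2.4356
Step 2: grad_x = 2*8*3.3578 = 53.7251, grad_y = 2*3*2.4356 = 14.6138
  x_2 = 3.3578 - 0.01*53.7251 = 2.8206
  y_2 = 2.4356 - 0.01*14.6138 = 2.2895
Step 3: grad_x = 2*8*2.8206 = 45.129, grad_y = 2*3*2.2895 = 13.737
  x_3 = 2.8206 - 0.01*45.129 = 2.3693
  y_3 = 2.2895 - 0.01*13.737 = 2.1521
Step 4: grad_x = 2*8*2.3693 = 37.9084, grad_y = 2*3*2.1521 = 12.9128
  x_4 = 2.3693 - 0.01*37.9084 = 1.9902
  y_4 = 2.1521 - 0.01*12.9128 = 2.023
Step 5: grad_x = 2*8*1.9902 = 31.8431, grad_y = 2*3*2.023 = 12.138
  x_5 = 1.9902 - 0.01*31.8431 = 1.6718
  y_5 = 2.023 - 0.01*12.138 = 1.9016
f(1.6718, 1.9016) = 8*1.6718^2 + 3*1.9016^2 = 33.2067


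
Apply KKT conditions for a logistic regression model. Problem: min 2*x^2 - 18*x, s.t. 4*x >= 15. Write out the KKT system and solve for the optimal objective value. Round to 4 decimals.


Step 1: Try lambda = 0 (constraint inactive).
Stationarity: 2*2*x - 18 = 0
x* = 18/(2*2) = 4.5
Check constraint: 4*4.5 = 18.0 >= 15 -- satisfied.
Step 2: Compute optimal value.
f(x*) = 2*4.5^2 - 18*4.5 = -40.5


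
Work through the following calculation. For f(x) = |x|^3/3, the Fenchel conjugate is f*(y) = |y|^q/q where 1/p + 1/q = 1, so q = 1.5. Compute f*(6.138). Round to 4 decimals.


The conjugate exponent q satisfies 1/p + 1/q = 1.
p = 3, so q = 3/(3 - 1) = 1.5
|y|^q = 6.138^1.5 = 15.2069
f*(6.138) = 15.2069 / 1.5 = 10.1379


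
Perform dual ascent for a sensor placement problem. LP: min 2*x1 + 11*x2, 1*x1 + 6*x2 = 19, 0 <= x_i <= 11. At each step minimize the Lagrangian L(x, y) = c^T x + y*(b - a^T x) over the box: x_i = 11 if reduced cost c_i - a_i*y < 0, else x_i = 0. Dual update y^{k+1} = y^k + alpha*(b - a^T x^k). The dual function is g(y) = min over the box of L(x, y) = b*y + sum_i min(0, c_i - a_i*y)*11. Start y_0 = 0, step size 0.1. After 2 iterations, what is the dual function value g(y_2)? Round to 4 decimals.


Dual ascent for LP: min 2*x1 + 11*x2, 1*x1 + 6*x2 = 19, 0 <= x_i <= 11
Step 1: y^k = 0.0, reduced costs: (2.0, 11.0)
  x^k = (0.0, 0.0), subgradient = b - a^T x = 19.0
  y^{k+1} = 0.0 + 0.1*19.0 = 1.9
Step 2: y^k = 1.9, reduced costs: (0.1, -0.4)
  x^k = (0.0, 11.0), subgradient = b - a^T x = -47.0
  y^{k+1} = 1.9 + 0.1*-47.0 = -2.8
Dual objective at y_2 = -2.8: reduced costs (4.8, 27.8), box minimizer x = (0.0, 0.0)
g(y_2) = b*y + (c1 - a1*y)*x1 + (c2 - a2*y)*x2 = 19*(-2.8) + 4.8*0.0 + 27.8*0.0 = -53.2 + 0.0 + 0.0 = -53.2


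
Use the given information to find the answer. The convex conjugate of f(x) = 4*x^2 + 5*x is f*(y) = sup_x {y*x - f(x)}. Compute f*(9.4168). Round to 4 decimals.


f*(y) = sup_x {y*x - a*x^2 - b*x} = sup_x {(y-b)*x - a*x^2}
FOC: (y - b) - 2a*x = 0 => x* = (y - b)/(2a)
x* = (9.4168 - 5)/(2*4) = 0.5521
f*(9.4168) = (y-b)^2/(4a) = (9.4168 - 5)^2/(4*4)
= 19.5081/16 = 1.2193


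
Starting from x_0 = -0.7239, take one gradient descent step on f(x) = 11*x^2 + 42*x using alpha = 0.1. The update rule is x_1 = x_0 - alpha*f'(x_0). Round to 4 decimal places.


We compute the gradient at x_0 and apply the update.
f'(x) = 22*x + 42
f'(-0.7239) = 22*-0.7239 + 42 = 26.0742
x_1 = -0.7239 - 0.1*26.0742 = -3.3313


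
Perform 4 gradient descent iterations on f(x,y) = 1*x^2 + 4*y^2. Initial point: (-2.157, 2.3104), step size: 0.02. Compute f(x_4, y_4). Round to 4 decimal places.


Gradient descent on f(x,y) = 1*x^2 + 4*y^2.
Starting point: (-2.157, 2.3104), alpha = 0.02
Step 1: grad_x = 2*1*-2.157 = -4.314, grad_y = 2*4*2.3104 = 18.4832
  x_1 = -2.157 - 0.02*-4.314 = -2.0707
  y_1 = 2.3104 - 0.02*18.4832 = 1.9407
Step 2: grad_x = 2*1*-2.0707 = -4.1414, grad_y = 2*4*1.9407 = 15.5259
  x_2 = -2.0707 - 0.02*-4.1414 = -1.9879
  y_2 = 1.9407 - 0.02*15.5259 = 1.6302
Step 3: grad_x = 2*1*-1.9879 = -3.9758, grad_y = 2*4*1.6302 = 13.0417
  x_3 = -1.9879 - 0.02*-3.9758 = -1.9084
  y_3 = 1.6302 - 0.02*13.0417 = 1.3694
Step 4: grad_x = 2*1*-1.9084 = -3.8168, grad_y = 2*4*1.3694 = 10.9551
  x_4 = -1.9084 - 0.02*-3.8168 = -1.832
  y_4 = 1.3694 - 0.02*10.9551 = 1.1503
f(-1.832, 1.1503) = 1*(-1.832)^2 + 4*1.1503^2 = 8.649


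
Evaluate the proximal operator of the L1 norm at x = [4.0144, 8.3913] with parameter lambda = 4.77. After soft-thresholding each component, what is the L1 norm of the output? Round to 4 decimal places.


Soft-thresholding with lambda = 4.77:
prox(4.0144) = sign(4.0144)*max(|4.0144| - 4.77, 0) = 0.0
prox(8.3913) = sign(8.3913)*max(|8.3913| - 4.77, 0) = 3.6213
prox(x) = [0.0, 3.6213]
||prox(x)||_1 = 0.0 + 3.6213 = 3.6213
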